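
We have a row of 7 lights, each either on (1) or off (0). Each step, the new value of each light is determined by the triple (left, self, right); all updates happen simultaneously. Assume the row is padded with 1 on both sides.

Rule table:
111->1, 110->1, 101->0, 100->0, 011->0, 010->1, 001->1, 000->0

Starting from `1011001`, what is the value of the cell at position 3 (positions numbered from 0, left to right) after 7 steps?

1

step 1: 1001010
step 2: 1011010
step 3: 1001010  (repeats step 1; period 2)
step 7: 1001010
position 3 holds 1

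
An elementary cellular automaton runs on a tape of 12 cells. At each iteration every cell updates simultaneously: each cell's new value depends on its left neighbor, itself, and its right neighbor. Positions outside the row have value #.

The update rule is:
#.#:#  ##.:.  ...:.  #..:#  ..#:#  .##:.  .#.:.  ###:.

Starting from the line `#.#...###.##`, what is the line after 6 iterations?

#.#.#.#.#.##

.#.#.#...#..
#.#.#.#.#.##
.#.#.#.#.#..
#.#.#.#.#.##  (repeats iteration 2; period 2)
iteration 6: #.#.#.#.#.##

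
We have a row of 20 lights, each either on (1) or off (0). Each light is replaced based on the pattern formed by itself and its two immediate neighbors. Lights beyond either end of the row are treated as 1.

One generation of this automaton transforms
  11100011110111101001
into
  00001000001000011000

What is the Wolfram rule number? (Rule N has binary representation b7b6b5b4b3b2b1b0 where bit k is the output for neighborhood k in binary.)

position 0: 111 → 0  (bit 7 = 0)
position 2: 110 → 0  (bit 6 = 0)
position 10: 101 → 1  (bit 5 = 1)
position 3: 100 → 0  (bit 4 = 0)
position 6: 011 → 0  (bit 3 = 0)
position 16: 010 → 1  (bit 2 = 1)
position 5: 001 → 0  (bit 1 = 0)
position 4: 000 → 1  (bit 0 = 1)
bits b7..b0 = 00100101 = 37

37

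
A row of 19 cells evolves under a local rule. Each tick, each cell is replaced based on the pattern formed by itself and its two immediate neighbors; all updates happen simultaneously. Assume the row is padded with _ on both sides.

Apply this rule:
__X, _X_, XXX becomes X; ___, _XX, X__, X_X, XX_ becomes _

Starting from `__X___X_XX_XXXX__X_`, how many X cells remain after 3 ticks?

7

_XX__XX_____XX__XX_
X___X______X___X___
X__XX_____XX__XX___
count of X: 7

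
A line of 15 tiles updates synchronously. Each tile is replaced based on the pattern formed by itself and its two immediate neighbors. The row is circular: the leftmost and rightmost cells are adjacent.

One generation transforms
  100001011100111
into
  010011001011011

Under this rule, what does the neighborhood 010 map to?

1

At position 5 the neighborhood is 010; the next row has 1 there.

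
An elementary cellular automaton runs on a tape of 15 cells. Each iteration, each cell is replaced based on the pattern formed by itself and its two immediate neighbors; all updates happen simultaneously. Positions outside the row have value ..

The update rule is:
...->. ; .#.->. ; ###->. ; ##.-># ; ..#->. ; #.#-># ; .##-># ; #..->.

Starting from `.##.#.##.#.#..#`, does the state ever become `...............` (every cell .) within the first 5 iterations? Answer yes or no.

.###.####.#....
.#.###..##.....
..##.#..##.....
..###...##.....
..#.#...##.....
iteration 5 is ..#.#...##....., still not uniform .

no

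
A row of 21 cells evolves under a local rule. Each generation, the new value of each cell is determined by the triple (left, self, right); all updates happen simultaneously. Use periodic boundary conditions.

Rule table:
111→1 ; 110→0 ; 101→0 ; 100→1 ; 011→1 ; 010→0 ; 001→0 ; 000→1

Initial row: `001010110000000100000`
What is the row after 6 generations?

generation 1: 100000101111110011111
generation 2: 011110001111101011111
generation 3: 011101101111000011110
generation 4: 011001001110111011101
generation 5: 010100101100110011000
generation 6: 000010001010101010111

000010001010101010111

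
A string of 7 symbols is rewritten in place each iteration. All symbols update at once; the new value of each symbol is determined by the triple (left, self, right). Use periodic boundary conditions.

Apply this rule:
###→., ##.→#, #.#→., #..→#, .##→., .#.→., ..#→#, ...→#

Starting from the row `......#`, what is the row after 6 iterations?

######.
.....#.
#####.#
....#..
####.##
...#...

...#...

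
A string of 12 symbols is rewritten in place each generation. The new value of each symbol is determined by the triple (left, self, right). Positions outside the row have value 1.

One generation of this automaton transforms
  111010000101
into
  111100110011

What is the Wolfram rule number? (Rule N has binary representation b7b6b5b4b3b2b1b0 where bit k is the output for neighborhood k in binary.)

position 0: 111 → 1  (bit 7 = 1)
position 2: 110 → 1  (bit 6 = 1)
position 3: 101 → 1  (bit 5 = 1)
position 5: 100 → 0  (bit 4 = 0)
position 11: 011 → 1  (bit 3 = 1)
position 4: 010 → 0  (bit 2 = 0)
position 8: 001 → 0  (bit 1 = 0)
position 6: 000 → 1  (bit 0 = 1)
bits b7..b0 = 11101001 = 233

233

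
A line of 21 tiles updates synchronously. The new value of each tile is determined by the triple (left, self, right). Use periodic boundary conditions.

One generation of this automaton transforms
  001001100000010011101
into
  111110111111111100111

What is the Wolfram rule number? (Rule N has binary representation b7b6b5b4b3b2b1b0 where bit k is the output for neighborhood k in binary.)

119

position 17: 111 → 0  (bit 7 = 0)
position 6: 110 → 1  (bit 6 = 1)
position 19: 101 → 1  (bit 5 = 1)
position 0: 100 → 1  (bit 4 = 1)
position 5: 011 → 0  (bit 3 = 0)
position 2: 010 → 1  (bit 2 = 1)
position 1: 001 → 1  (bit 1 = 1)
position 8: 000 → 1  (bit 0 = 1)
bits b7..b0 = 01110111 = 119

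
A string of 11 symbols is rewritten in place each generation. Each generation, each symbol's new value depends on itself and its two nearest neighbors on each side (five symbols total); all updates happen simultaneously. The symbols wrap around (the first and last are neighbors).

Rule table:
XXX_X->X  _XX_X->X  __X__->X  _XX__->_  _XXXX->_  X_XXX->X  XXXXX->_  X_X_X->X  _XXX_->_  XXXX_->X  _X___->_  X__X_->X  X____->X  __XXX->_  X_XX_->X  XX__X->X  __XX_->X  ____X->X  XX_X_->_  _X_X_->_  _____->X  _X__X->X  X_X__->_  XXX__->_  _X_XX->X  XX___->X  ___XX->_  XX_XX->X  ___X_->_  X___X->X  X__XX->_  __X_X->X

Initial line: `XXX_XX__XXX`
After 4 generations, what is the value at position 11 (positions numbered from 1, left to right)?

_XXXX_X____
___XX___XXX
XX_X_XX____
XX_XXX_XXX_
position 11 holds _

_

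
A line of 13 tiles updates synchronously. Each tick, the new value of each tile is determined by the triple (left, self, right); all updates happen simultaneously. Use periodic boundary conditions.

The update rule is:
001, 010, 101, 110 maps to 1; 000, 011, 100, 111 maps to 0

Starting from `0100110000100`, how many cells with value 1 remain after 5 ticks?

1101010001100
0111110010101
1000010111111
1000111000000
1001001000001
count of 1: 4

4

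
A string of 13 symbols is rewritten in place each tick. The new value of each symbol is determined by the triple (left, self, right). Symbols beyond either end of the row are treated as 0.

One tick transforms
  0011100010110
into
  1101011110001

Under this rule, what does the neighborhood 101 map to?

0

At position 9 the neighborhood is 101; the next row has 0 there.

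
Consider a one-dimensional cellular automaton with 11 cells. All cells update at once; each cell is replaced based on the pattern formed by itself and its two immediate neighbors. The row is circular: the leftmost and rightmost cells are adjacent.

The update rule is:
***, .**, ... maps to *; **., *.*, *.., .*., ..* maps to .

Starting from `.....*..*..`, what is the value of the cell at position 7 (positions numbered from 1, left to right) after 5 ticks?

.

****......*
***..****.*
**...***..*
*..*.**...*
.....*..*.*
position 7 holds .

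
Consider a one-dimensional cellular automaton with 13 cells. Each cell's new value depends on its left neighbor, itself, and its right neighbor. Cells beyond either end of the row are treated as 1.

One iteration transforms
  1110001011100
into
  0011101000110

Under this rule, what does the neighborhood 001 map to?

At position 5 the neighborhood is 001; the next row has 0 there.

0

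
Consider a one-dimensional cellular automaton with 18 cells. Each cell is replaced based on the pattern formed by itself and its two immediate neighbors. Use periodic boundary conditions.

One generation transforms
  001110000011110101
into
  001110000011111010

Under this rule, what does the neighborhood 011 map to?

At position 2 the neighborhood is 011; the next row has 1 there.

1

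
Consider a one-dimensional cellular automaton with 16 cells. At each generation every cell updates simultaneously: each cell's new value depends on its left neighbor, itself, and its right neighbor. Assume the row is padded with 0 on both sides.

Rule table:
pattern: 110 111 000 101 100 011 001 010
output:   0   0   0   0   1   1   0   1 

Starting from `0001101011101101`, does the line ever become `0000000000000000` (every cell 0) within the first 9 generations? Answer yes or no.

0001001010001001
0001101011001101
0001001010101001
0001101010101101
0001001010101001  (repeats generation 3; period 2)
generation 9: 0001001010101001
generation 9 is 0001001010101001, still not uniform 0

no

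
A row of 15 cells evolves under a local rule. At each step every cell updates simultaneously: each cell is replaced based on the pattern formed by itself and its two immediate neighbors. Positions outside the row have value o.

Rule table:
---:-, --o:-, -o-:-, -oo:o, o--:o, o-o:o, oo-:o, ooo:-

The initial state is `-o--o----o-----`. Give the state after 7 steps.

oo-o-oo-o--o--o

o-o--o----o----
oo-o--o----o---
-oo-o--o----o--
oooo-o--o----o-
---oo-o--o----o
o--ooo-o--o---o
oo-o-oo-o--o--o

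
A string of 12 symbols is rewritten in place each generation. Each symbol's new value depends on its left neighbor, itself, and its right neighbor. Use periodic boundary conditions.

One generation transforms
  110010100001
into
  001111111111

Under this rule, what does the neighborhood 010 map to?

1

At position 4 the neighborhood is 010; the next row has 1 there.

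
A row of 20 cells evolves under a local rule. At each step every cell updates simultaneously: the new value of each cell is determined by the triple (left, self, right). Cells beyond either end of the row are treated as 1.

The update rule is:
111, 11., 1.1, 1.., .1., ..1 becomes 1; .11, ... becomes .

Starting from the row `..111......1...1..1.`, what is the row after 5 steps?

11.111....111.111111
111.111..1.111.11111
1111.111111.111.1111
11111.111111.111.111
111111.111111.111.11

111111.111111.111.11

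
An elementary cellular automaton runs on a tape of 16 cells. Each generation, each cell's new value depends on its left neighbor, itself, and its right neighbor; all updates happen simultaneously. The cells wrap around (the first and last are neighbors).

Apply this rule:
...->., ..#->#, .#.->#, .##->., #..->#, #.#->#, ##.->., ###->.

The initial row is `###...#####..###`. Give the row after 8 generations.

..#...###.#..#.#

...#.#.....##...
..#####...#..#..
.#.....#.######.
###...###......#
...#.#...#....#.
..#####.###..###
##.....#...##...
..#...###.#..#.#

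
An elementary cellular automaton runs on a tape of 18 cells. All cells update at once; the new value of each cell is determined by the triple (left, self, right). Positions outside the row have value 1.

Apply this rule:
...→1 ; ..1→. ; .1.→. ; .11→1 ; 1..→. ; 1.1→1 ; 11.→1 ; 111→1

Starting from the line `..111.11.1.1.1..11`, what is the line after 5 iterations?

iteration 1: ..1111111.1.1...11
iteration 2: ..11111111.1..1.11
iteration 3: ..111111111....111
iteration 4: ..111111111.11.111
iteration 5: ..1111111111111111

..1111111111111111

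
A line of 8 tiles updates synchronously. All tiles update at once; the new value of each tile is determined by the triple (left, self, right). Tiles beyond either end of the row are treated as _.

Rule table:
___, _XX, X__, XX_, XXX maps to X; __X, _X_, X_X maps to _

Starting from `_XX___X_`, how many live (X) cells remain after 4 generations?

_XXXX__X
_XXXXX__
_XXXXXXX
_XXXXXXX
count of X: 7

7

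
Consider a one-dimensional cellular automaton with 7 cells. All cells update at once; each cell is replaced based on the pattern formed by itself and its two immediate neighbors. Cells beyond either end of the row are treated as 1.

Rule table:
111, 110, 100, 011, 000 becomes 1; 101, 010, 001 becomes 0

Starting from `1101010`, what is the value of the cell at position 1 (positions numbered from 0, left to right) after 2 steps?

1

step 1: 1100000
step 2: 1111110
position 1 holds 1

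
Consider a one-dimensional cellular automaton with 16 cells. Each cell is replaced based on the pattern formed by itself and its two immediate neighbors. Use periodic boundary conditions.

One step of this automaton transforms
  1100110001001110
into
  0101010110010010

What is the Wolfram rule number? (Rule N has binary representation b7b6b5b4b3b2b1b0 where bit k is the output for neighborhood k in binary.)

position 13: 111 → 0  (bit 7 = 0)
position 1: 110 → 1  (bit 6 = 1)
position 15: 101 → 0  (bit 5 = 0)
position 2: 100 → 0  (bit 4 = 0)
position 0: 011 → 0  (bit 3 = 0)
position 9: 010 → 0  (bit 2 = 0)
position 3: 001 → 1  (bit 1 = 1)
position 7: 000 → 1  (bit 0 = 1)
bits b7..b0 = 01000011 = 67

67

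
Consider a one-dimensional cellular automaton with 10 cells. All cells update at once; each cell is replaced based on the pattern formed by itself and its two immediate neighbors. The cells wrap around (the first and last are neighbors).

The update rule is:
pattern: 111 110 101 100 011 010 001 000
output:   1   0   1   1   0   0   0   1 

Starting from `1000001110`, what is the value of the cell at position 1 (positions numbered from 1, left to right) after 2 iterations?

0111100101
1011010010
position 1 holds 1

1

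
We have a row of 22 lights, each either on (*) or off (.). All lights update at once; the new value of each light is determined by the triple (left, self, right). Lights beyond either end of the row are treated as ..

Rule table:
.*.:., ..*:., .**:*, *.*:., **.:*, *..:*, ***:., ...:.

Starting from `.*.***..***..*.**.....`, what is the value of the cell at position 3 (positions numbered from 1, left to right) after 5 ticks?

.

...*.**.*.**...***....
.....**...***..*.**...
.....***..*.**...***..
.....*.**...***..*.**.
.......***..*.**...***
position 3 holds .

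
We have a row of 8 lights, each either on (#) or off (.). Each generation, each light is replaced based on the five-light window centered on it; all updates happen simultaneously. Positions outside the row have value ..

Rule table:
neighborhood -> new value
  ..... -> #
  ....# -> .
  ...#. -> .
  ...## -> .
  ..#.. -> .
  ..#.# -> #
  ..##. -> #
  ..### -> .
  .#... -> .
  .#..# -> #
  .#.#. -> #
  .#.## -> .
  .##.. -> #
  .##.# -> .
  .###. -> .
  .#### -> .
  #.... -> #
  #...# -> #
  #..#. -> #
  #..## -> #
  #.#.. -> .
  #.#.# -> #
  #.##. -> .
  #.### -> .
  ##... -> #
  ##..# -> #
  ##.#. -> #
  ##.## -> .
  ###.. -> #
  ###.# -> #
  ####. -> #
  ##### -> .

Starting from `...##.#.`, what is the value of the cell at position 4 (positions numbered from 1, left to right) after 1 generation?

#

generation 1: #..#.#..
position 4 holds #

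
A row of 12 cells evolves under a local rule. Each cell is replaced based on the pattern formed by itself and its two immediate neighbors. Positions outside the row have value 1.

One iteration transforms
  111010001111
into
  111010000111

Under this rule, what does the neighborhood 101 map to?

At position 3 the neighborhood is 101; the next row has 0 there.

0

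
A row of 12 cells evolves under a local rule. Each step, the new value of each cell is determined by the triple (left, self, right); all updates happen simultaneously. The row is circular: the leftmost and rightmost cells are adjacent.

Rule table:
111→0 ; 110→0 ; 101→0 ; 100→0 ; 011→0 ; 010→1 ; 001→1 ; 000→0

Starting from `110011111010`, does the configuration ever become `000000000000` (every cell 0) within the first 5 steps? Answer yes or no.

000100000010
001100000110
010000001000
110000011000
000000100001
step 5 is 000000100001, still not uniform 0

no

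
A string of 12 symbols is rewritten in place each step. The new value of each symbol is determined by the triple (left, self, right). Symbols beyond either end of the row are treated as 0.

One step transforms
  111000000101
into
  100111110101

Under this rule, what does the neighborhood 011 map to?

1

At position 0 the neighborhood is 011; the next row has 1 there.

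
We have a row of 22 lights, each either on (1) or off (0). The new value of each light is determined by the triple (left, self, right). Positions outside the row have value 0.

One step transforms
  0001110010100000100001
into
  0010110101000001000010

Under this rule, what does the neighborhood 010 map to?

At position 8 the neighborhood is 010; the next row has 0 there.

0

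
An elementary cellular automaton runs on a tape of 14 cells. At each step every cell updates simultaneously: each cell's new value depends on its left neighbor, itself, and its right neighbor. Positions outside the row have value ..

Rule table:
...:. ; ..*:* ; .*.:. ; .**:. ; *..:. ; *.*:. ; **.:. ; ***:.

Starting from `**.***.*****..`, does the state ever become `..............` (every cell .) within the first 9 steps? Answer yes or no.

..............
all cells are . at step 1

yes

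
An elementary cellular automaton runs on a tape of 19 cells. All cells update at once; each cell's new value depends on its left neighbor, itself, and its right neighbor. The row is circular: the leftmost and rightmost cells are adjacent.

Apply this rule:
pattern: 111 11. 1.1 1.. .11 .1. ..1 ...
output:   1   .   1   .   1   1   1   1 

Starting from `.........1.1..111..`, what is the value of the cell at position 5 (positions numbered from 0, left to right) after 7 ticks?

111111111111.111..1
11111111111.111..11
1111111111.111..111
111111111.111..1111
11111111.111..11111
1111111.111..111111
111111.111..1111111
position 5 holds 1

1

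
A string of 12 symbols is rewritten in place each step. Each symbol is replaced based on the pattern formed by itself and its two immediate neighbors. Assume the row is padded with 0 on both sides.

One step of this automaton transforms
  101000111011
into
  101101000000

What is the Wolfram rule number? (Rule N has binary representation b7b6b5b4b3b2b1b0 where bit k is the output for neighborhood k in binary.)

22

position 7: 111 → 0  (bit 7 = 0)
position 8: 110 → 0  (bit 6 = 0)
position 1: 101 → 0  (bit 5 = 0)
position 3: 100 → 1  (bit 4 = 1)
position 6: 011 → 0  (bit 3 = 0)
position 0: 010 → 1  (bit 2 = 1)
position 5: 001 → 1  (bit 1 = 1)
position 4: 000 → 0  (bit 0 = 0)
bits b7..b0 = 00010110 = 22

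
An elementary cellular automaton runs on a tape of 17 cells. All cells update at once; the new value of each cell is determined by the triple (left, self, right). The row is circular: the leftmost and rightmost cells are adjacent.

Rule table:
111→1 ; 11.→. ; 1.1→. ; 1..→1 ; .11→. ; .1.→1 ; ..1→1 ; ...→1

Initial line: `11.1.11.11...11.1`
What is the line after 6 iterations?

iteration 1: 1..1......111....
iteration 2: 1111111111.1.1111
iteration 3: 111111111..1..111
iteration 4: 11111111.11111.11
iteration 5: 1111111...111...1
iteration 6: 111111.111.1.111.

111111.111.1.111.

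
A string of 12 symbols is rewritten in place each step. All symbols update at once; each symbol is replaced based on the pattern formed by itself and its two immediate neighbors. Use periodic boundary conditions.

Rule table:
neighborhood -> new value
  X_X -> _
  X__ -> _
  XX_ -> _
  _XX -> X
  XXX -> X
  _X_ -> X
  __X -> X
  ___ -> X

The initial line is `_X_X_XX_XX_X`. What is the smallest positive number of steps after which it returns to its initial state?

12

_X_X_X__X__X
_X_X_X_XX_XX
_X_X_X_X__X_
XX_X_X_X_XX_
X__X_X_X_X__
X_XX_X_X_X_X
__X__X_X_X_X
_XX_XX_X_X_X
_X__X__X_X_X
_X_XX_XX_X_X
_X_X__X__X_X
_X_X_XX_XX_X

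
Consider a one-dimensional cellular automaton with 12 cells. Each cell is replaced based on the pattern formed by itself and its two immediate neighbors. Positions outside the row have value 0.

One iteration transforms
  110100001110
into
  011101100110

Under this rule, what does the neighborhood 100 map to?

0

At position 4 the neighborhood is 100; the next row has 0 there.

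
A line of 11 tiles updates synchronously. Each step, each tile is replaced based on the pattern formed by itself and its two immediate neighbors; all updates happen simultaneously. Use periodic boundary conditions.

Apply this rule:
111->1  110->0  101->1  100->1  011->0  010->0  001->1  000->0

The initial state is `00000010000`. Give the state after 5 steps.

00000101000
00001010100
00010101010
00101010101
11010101010

11010101010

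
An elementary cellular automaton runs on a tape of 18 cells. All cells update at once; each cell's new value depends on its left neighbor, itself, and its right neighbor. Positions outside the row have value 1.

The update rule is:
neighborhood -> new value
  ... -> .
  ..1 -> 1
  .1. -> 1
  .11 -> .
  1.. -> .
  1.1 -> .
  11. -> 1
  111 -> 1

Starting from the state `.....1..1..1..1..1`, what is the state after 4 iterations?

.1.1.1..1..1..1.1.

....11.11.11.11.1.
...1.1..1..1..1.1.
..11.1.11.11.11.1.
.1.1.1..1..1..1.1.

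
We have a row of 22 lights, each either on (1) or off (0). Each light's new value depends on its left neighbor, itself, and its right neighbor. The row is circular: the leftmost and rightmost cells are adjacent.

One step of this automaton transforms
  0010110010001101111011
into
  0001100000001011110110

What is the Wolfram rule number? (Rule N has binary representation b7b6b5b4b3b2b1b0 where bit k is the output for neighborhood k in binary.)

position 16: 111 → 1  (bit 7 = 1)
position 5: 110 → 0  (bit 6 = 0)
position 3: 101 → 1  (bit 5 = 1)
position 0: 100 → 0  (bit 4 = 0)
position 4: 011 → 1  (bit 3 = 1)
position 2: 010 → 0  (bit 2 = 0)
position 1: 001 → 0  (bit 1 = 0)
position 10: 000 → 0  (bit 0 = 0)
bits b7..b0 = 10101000 = 168

168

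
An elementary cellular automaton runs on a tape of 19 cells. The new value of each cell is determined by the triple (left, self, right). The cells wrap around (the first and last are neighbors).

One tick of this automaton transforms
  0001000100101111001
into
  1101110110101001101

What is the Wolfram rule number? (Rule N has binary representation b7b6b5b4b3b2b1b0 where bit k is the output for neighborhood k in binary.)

93

position 13: 111 → 0  (bit 7 = 0)
position 15: 110 → 1  (bit 6 = 1)
position 11: 101 → 0  (bit 5 = 0)
position 0: 100 → 1  (bit 4 = 1)
position 12: 011 → 1  (bit 3 = 1)
position 3: 010 → 1  (bit 2 = 1)
position 2: 001 → 0  (bit 1 = 0)
position 1: 000 → 1  (bit 0 = 1)
bits b7..b0 = 01011101 = 93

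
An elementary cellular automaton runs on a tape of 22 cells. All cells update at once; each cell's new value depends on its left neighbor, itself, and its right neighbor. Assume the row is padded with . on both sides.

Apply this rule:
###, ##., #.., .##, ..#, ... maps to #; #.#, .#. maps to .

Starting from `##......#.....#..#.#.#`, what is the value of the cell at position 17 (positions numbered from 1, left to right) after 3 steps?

########.#####.##.....
########.#####.#######
########.#####.#######
position 17 holds #

#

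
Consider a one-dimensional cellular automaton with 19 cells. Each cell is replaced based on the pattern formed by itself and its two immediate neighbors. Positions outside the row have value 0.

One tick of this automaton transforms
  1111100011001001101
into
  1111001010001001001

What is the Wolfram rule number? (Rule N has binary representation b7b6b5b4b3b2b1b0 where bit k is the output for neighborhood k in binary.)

position 1: 111 → 1  (bit 7 = 1)
position 4: 110 → 0  (bit 6 = 0)
position 17: 101 → 0  (bit 5 = 0)
position 5: 100 → 0  (bit 4 = 0)
position 0: 011 → 1  (bit 3 = 1)
position 12: 010 → 1  (bit 2 = 1)
position 7: 001 → 0  (bit 1 = 0)
position 6: 000 → 1  (bit 0 = 1)
bits b7..b0 = 10001101 = 141

141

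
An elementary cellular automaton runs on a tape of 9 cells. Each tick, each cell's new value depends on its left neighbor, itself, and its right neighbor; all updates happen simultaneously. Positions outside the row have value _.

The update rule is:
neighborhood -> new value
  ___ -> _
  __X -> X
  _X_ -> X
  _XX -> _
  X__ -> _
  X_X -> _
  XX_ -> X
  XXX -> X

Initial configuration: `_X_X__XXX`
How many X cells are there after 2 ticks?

4

XX_X_X_XX
_X_X_X__X
count of X: 4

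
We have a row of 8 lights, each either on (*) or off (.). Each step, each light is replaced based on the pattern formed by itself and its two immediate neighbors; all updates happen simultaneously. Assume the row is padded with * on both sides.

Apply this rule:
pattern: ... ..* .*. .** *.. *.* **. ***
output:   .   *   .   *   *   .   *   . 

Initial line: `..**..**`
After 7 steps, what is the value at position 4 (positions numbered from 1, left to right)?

*

*******.
......*.
*....*..
**..*.**
.***..*.
.*.***..
...*.***
position 4 holds *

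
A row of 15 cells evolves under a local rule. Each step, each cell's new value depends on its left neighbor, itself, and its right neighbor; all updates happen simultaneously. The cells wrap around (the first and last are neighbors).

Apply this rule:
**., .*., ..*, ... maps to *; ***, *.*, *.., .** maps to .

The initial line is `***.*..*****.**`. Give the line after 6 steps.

..*.*.*....*...
***.*.*.****.**
..*.*.*....*...  (repeats step 1; period 2)
step 6: ***.*.*.****.**

***.*.*.****.**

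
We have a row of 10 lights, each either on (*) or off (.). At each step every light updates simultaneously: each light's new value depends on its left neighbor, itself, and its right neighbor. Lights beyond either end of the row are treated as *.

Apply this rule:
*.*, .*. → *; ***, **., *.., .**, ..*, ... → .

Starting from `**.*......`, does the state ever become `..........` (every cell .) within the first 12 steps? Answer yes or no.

yes

step 1: ..**......
step 2: ..........
all cells are . at step 2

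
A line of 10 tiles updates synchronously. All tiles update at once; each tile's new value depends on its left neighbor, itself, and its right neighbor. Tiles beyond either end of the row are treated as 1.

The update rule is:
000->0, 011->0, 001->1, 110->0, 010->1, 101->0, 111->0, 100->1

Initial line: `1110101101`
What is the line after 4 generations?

0000100000
1001110001
0110001010
0001011010

0001011010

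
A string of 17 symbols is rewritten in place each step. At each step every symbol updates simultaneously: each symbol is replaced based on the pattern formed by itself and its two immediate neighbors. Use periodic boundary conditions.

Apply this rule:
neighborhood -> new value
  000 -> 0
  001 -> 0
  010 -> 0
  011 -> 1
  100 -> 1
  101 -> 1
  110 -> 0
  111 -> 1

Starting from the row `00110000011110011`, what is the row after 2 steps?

10101000011101010
01010100011010101

01010100011010101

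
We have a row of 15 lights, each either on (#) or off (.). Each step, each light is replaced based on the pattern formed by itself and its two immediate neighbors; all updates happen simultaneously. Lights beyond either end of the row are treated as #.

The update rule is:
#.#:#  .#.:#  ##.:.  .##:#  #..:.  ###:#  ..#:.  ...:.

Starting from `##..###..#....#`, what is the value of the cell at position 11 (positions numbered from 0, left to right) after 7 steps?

.

#...##...#....#
....#....#....#
....#....#....#  (fixed point — unchanged through step 7)
position 11 holds .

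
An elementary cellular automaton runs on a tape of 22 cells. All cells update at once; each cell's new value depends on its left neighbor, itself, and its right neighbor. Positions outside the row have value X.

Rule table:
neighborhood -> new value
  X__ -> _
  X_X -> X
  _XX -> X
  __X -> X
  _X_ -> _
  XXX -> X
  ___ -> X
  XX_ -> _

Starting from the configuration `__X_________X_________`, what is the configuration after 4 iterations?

_XXXXXXXX__XXXXXXXXXXX

_X__XXXXXXXX__XXXXXXXX
X__XXXXXXXX__XXXXXXXXX
__XXXXXXXX__XXXXXXXXXX
_XXXXXXXX__XXXXXXXXXXX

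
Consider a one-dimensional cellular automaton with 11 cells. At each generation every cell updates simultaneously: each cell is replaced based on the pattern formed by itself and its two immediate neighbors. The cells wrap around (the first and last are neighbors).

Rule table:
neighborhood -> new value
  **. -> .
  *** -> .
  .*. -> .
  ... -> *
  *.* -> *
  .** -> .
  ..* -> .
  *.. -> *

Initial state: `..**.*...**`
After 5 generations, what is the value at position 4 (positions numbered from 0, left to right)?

*...*.**...
.**..*..**.
...*..*...*
**..*..**..
..*..*...*.
position 4 holds .

.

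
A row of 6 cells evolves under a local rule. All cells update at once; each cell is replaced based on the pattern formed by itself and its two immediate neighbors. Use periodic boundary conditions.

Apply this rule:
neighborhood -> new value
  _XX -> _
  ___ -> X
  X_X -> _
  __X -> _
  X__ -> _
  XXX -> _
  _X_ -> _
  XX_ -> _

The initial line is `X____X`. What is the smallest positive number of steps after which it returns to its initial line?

__XX__
X____X

2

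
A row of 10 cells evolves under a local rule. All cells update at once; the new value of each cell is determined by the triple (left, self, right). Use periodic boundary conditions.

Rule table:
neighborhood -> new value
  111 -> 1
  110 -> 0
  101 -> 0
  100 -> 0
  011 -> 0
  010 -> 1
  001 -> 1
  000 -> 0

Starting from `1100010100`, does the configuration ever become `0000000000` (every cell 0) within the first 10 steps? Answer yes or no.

no

step 1: 0000110101
step 2: 0001000101
step 3: 0011001101
step 4: 0100010001
step 5: 0100110011
step 6: 0101000100
step 7: 1101001100
step 8: 0001010001
step 9: 0011010011
step 10: 0100010100
step 10 is 0100010100, still not uniform 0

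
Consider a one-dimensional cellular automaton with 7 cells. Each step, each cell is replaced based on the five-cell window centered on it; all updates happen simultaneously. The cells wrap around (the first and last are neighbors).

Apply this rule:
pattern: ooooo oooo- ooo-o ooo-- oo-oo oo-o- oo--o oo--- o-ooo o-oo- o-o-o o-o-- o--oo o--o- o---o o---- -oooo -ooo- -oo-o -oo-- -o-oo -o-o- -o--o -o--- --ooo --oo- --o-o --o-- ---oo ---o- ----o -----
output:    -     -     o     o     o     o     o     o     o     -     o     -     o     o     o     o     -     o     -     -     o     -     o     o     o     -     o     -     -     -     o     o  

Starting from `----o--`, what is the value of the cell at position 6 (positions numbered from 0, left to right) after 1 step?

o

ooo--oo
position 6 holds o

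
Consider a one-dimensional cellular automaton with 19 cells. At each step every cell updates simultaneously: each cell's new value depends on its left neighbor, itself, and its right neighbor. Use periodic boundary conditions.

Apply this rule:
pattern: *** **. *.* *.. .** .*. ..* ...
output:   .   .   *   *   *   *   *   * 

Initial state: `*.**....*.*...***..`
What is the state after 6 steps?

*....**..........**

***.***********..**
...**..........***.
****.***********..*
....**..........***
*****.***********..
*....**..........**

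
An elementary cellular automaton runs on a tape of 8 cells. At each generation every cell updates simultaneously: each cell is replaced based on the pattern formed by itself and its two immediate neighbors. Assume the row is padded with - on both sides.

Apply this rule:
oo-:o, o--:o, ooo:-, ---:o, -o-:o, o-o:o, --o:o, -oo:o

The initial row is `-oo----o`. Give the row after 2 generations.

o------o

oooooooo
o------o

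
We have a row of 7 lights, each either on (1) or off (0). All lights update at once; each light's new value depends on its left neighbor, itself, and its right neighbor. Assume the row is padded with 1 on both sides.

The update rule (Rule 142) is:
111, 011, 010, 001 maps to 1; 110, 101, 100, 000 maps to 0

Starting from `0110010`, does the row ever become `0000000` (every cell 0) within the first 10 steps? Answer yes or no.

0100110
0101100
0101001
0101011
0101011  (fixed point — unchanged through step 10)
step 10 is 0101011, still not uniform 0

no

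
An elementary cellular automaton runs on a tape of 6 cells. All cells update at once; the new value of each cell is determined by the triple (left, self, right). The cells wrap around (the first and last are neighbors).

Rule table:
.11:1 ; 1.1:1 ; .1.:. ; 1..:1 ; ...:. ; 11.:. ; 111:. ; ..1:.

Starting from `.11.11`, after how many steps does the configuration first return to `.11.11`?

3

11.11.
1.11.1
.11.11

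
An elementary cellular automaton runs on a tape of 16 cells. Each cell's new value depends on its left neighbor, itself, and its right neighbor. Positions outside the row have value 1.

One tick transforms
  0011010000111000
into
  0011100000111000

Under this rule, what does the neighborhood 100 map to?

0

At position 0 the neighborhood is 100; the next row has 0 there.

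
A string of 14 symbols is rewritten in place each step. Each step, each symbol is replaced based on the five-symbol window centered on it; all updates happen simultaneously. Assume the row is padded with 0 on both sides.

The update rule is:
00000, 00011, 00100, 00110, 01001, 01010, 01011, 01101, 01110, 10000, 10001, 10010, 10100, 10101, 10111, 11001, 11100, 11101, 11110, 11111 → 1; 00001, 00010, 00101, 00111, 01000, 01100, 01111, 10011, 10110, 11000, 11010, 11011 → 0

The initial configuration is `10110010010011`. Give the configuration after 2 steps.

01001111111010
01100011111010

01100011111010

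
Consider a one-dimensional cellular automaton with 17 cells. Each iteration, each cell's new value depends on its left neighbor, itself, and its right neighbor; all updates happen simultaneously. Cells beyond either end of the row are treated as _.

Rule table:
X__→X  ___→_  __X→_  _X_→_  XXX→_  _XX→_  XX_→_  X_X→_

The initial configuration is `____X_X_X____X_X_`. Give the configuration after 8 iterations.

iteration 1: _________X______X
iteration 2: __________X______
iteration 3: ___________X_____
iteration 4: ____________X____
iteration 5: _____________X___
iteration 6: ______________X__
iteration 7: _______________X_
iteration 8: ________________X

________________X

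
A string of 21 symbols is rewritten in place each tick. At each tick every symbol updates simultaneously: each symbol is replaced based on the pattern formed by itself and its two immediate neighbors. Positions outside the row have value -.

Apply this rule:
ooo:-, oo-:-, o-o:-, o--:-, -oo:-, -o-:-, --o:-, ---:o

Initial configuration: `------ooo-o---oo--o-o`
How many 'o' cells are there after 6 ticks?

tick 1: ooooo-------o--------
tick 2: ------ooooo---ooooooo
tick 3: ooooo-------o--------  (repeats tick 1; period 2)
tick 6: ------ooooo---ooooooo
count of o: 12

12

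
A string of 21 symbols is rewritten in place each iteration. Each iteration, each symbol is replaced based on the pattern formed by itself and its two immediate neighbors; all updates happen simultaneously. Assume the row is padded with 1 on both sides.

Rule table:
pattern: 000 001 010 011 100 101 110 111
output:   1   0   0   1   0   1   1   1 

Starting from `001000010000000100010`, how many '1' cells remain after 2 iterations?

12

000011000111110001001
011011010111110100001
count of 1: 12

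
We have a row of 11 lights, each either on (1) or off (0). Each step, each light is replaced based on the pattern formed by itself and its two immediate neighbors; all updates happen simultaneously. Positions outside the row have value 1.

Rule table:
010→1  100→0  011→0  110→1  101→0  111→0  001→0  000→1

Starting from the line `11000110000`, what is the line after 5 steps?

01010010010

01010010110
01010010010
01010010010  (fixed point — unchanged through step 5)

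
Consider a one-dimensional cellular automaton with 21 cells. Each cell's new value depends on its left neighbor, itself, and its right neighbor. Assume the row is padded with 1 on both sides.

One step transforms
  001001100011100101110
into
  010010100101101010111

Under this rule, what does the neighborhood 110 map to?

1

At position 6 the neighborhood is 110; the next row has 1 there.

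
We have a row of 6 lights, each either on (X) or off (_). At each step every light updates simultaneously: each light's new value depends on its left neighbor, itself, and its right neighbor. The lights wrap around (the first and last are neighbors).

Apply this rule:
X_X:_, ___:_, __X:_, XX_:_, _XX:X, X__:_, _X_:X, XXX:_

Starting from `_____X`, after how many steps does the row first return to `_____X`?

1

_____X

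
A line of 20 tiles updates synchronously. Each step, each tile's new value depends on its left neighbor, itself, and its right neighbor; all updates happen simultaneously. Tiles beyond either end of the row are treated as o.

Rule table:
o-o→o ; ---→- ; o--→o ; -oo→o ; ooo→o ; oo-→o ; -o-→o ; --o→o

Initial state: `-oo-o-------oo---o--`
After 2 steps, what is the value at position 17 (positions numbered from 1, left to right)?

o

oooooo-----oooo-oooo
ooooooo---oooooooooo
position 17 holds o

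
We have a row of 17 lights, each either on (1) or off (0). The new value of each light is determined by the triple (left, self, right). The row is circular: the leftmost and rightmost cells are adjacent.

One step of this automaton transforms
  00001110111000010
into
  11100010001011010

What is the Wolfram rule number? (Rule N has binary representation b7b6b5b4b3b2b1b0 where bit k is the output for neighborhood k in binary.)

position 5: 111 → 0  (bit 7 = 0)
position 6: 110 → 1  (bit 6 = 1)
position 7: 101 → 0  (bit 5 = 0)
position 11: 100 → 0  (bit 4 = 0)
position 4: 011 → 0  (bit 3 = 0)
position 15: 010 → 1  (bit 2 = 1)
position 3: 001 → 0  (bit 1 = 0)
position 0: 000 → 1  (bit 0 = 1)
bits b7..b0 = 01000101 = 69

69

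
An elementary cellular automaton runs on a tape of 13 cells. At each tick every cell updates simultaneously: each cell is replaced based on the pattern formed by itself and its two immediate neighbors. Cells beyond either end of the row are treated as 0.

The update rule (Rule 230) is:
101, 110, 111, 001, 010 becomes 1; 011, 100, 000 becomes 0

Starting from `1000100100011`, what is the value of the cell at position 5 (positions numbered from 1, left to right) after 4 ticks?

1001101100101
1010110101111
1111011110111
0111101111011
position 5 holds 1

1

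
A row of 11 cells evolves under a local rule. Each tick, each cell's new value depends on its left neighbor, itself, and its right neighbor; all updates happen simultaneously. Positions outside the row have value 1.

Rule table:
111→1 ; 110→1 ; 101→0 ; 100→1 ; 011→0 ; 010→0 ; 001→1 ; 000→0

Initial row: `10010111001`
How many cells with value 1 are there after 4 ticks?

tick 1: 11100011110
tick 2: 11110101110
tick 3: 11110000110
tick 4: 11111001010
count of 1: 7

7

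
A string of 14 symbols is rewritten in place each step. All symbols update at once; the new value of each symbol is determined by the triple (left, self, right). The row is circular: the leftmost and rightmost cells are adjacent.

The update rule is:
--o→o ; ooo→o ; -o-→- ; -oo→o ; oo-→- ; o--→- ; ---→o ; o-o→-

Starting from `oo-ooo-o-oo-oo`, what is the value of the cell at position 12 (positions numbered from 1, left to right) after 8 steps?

o

step 1: o--oo----o--oo
step 2: --oo--ooo--ooo
step 3: -oo--ooo--ooo-
step 4: oo--ooo--ooo--
step 5: o--ooo--ooo--o
step 6: --ooo--ooo--oo
step 7: -ooo--ooo--oo-
step 8: ooo--ooo--oo--
position 12 holds o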